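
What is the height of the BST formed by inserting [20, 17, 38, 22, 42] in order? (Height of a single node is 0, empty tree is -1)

Insertion order: [20, 17, 38, 22, 42]
Tree (level-order array): [20, 17, 38, None, None, 22, 42]
Compute height bottom-up (empty subtree = -1):
  height(17) = 1 + max(-1, -1) = 0
  height(22) = 1 + max(-1, -1) = 0
  height(42) = 1 + max(-1, -1) = 0
  height(38) = 1 + max(0, 0) = 1
  height(20) = 1 + max(0, 1) = 2
Height = 2


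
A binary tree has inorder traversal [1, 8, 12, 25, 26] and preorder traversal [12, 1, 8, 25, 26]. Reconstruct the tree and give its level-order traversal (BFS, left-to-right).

Inorder:  [1, 8, 12, 25, 26]
Preorder: [12, 1, 8, 25, 26]
Algorithm: preorder visits root first, so consume preorder in order;
for each root, split the current inorder slice at that value into
left-subtree inorder and right-subtree inorder, then recurse.
Recursive splits:
  root=12; inorder splits into left=[1, 8], right=[25, 26]
  root=1; inorder splits into left=[], right=[8]
  root=8; inorder splits into left=[], right=[]
  root=25; inorder splits into left=[], right=[26]
  root=26; inorder splits into left=[], right=[]
Reconstructed level-order: [12, 1, 25, 8, 26]


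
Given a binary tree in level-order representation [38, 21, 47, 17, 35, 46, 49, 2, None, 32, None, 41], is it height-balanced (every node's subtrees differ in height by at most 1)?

Tree (level-order array): [38, 21, 47, 17, 35, 46, 49, 2, None, 32, None, 41]
Definition: a tree is height-balanced if, at every node, |h(left) - h(right)| <= 1 (empty subtree has height -1).
Bottom-up per-node check:
  node 2: h_left=-1, h_right=-1, diff=0 [OK], height=0
  node 17: h_left=0, h_right=-1, diff=1 [OK], height=1
  node 32: h_left=-1, h_right=-1, diff=0 [OK], height=0
  node 35: h_left=0, h_right=-1, diff=1 [OK], height=1
  node 21: h_left=1, h_right=1, diff=0 [OK], height=2
  node 41: h_left=-1, h_right=-1, diff=0 [OK], height=0
  node 46: h_left=0, h_right=-1, diff=1 [OK], height=1
  node 49: h_left=-1, h_right=-1, diff=0 [OK], height=0
  node 47: h_left=1, h_right=0, diff=1 [OK], height=2
  node 38: h_left=2, h_right=2, diff=0 [OK], height=3
All nodes satisfy the balance condition.
Result: Balanced


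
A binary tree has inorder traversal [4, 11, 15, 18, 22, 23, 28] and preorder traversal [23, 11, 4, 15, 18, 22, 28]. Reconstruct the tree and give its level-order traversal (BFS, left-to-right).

Inorder:  [4, 11, 15, 18, 22, 23, 28]
Preorder: [23, 11, 4, 15, 18, 22, 28]
Algorithm: preorder visits root first, so consume preorder in order;
for each root, split the current inorder slice at that value into
left-subtree inorder and right-subtree inorder, then recurse.
Recursive splits:
  root=23; inorder splits into left=[4, 11, 15, 18, 22], right=[28]
  root=11; inorder splits into left=[4], right=[15, 18, 22]
  root=4; inorder splits into left=[], right=[]
  root=15; inorder splits into left=[], right=[18, 22]
  root=18; inorder splits into left=[], right=[22]
  root=22; inorder splits into left=[], right=[]
  root=28; inorder splits into left=[], right=[]
Reconstructed level-order: [23, 11, 28, 4, 15, 18, 22]


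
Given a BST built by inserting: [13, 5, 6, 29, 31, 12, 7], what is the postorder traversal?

Tree insertion order: [13, 5, 6, 29, 31, 12, 7]
Tree (level-order array): [13, 5, 29, None, 6, None, 31, None, 12, None, None, 7]
Postorder traversal: [7, 12, 6, 5, 31, 29, 13]


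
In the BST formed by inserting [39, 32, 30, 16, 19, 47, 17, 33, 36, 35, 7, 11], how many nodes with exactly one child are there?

Tree built from: [39, 32, 30, 16, 19, 47, 17, 33, 36, 35, 7, 11]
Tree (level-order array): [39, 32, 47, 30, 33, None, None, 16, None, None, 36, 7, 19, 35, None, None, 11, 17]
Rule: These are nodes with exactly 1 non-null child.
Per-node child counts:
  node 39: 2 child(ren)
  node 32: 2 child(ren)
  node 30: 1 child(ren)
  node 16: 2 child(ren)
  node 7: 1 child(ren)
  node 11: 0 child(ren)
  node 19: 1 child(ren)
  node 17: 0 child(ren)
  node 33: 1 child(ren)
  node 36: 1 child(ren)
  node 35: 0 child(ren)
  node 47: 0 child(ren)
Matching nodes: [30, 7, 19, 33, 36]
Count of nodes with exactly one child: 5


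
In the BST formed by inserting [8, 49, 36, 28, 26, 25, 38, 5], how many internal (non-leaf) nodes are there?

Tree built from: [8, 49, 36, 28, 26, 25, 38, 5]
Tree (level-order array): [8, 5, 49, None, None, 36, None, 28, 38, 26, None, None, None, 25]
Rule: An internal node has at least one child.
Per-node child counts:
  node 8: 2 child(ren)
  node 5: 0 child(ren)
  node 49: 1 child(ren)
  node 36: 2 child(ren)
  node 28: 1 child(ren)
  node 26: 1 child(ren)
  node 25: 0 child(ren)
  node 38: 0 child(ren)
Matching nodes: [8, 49, 36, 28, 26]
Count of internal (non-leaf) nodes: 5


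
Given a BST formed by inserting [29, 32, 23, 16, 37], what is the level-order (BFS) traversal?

Tree insertion order: [29, 32, 23, 16, 37]
Tree (level-order array): [29, 23, 32, 16, None, None, 37]
BFS from the root, enqueuing left then right child of each popped node:
  queue [29] -> pop 29, enqueue [23, 32], visited so far: [29]
  queue [23, 32] -> pop 23, enqueue [16], visited so far: [29, 23]
  queue [32, 16] -> pop 32, enqueue [37], visited so far: [29, 23, 32]
  queue [16, 37] -> pop 16, enqueue [none], visited so far: [29, 23, 32, 16]
  queue [37] -> pop 37, enqueue [none], visited so far: [29, 23, 32, 16, 37]
Result: [29, 23, 32, 16, 37]


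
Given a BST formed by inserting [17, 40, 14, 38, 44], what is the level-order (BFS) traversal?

Tree insertion order: [17, 40, 14, 38, 44]
Tree (level-order array): [17, 14, 40, None, None, 38, 44]
BFS from the root, enqueuing left then right child of each popped node:
  queue [17] -> pop 17, enqueue [14, 40], visited so far: [17]
  queue [14, 40] -> pop 14, enqueue [none], visited so far: [17, 14]
  queue [40] -> pop 40, enqueue [38, 44], visited so far: [17, 14, 40]
  queue [38, 44] -> pop 38, enqueue [none], visited so far: [17, 14, 40, 38]
  queue [44] -> pop 44, enqueue [none], visited so far: [17, 14, 40, 38, 44]
Result: [17, 14, 40, 38, 44]


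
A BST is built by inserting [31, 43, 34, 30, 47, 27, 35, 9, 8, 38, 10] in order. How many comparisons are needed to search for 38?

Search path for 38: 31 -> 43 -> 34 -> 35 -> 38
Found: True
Comparisons: 5


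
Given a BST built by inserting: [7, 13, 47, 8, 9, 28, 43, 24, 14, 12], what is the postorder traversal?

Tree insertion order: [7, 13, 47, 8, 9, 28, 43, 24, 14, 12]
Tree (level-order array): [7, None, 13, 8, 47, None, 9, 28, None, None, 12, 24, 43, None, None, 14]
Postorder traversal: [12, 9, 8, 14, 24, 43, 28, 47, 13, 7]


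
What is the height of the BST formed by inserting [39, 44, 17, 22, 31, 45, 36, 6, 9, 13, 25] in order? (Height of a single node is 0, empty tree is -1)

Insertion order: [39, 44, 17, 22, 31, 45, 36, 6, 9, 13, 25]
Tree (level-order array): [39, 17, 44, 6, 22, None, 45, None, 9, None, 31, None, None, None, 13, 25, 36]
Compute height bottom-up (empty subtree = -1):
  height(13) = 1 + max(-1, -1) = 0
  height(9) = 1 + max(-1, 0) = 1
  height(6) = 1 + max(-1, 1) = 2
  height(25) = 1 + max(-1, -1) = 0
  height(36) = 1 + max(-1, -1) = 0
  height(31) = 1 + max(0, 0) = 1
  height(22) = 1 + max(-1, 1) = 2
  height(17) = 1 + max(2, 2) = 3
  height(45) = 1 + max(-1, -1) = 0
  height(44) = 1 + max(-1, 0) = 1
  height(39) = 1 + max(3, 1) = 4
Height = 4


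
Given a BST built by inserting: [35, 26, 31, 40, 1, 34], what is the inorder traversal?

Tree insertion order: [35, 26, 31, 40, 1, 34]
Tree (level-order array): [35, 26, 40, 1, 31, None, None, None, None, None, 34]
Inorder traversal: [1, 26, 31, 34, 35, 40]


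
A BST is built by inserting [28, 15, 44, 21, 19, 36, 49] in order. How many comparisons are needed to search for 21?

Search path for 21: 28 -> 15 -> 21
Found: True
Comparisons: 3


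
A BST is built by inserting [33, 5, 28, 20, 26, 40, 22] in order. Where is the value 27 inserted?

Starting tree (level order): [33, 5, 40, None, 28, None, None, 20, None, None, 26, 22]
Insertion path: 33 -> 5 -> 28 -> 20 -> 26
Result: insert 27 as right child of 26
Final tree (level order): [33, 5, 40, None, 28, None, None, 20, None, None, 26, 22, 27]


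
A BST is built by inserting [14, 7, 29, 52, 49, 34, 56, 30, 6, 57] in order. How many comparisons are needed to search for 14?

Search path for 14: 14
Found: True
Comparisons: 1


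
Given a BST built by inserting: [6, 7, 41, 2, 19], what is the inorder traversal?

Tree insertion order: [6, 7, 41, 2, 19]
Tree (level-order array): [6, 2, 7, None, None, None, 41, 19]
Inorder traversal: [2, 6, 7, 19, 41]


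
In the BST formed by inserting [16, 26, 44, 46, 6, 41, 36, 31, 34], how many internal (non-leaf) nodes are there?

Tree built from: [16, 26, 44, 46, 6, 41, 36, 31, 34]
Tree (level-order array): [16, 6, 26, None, None, None, 44, 41, 46, 36, None, None, None, 31, None, None, 34]
Rule: An internal node has at least one child.
Per-node child counts:
  node 16: 2 child(ren)
  node 6: 0 child(ren)
  node 26: 1 child(ren)
  node 44: 2 child(ren)
  node 41: 1 child(ren)
  node 36: 1 child(ren)
  node 31: 1 child(ren)
  node 34: 0 child(ren)
  node 46: 0 child(ren)
Matching nodes: [16, 26, 44, 41, 36, 31]
Count of internal (non-leaf) nodes: 6


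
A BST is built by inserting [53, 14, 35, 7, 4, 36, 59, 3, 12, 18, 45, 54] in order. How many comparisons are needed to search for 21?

Search path for 21: 53 -> 14 -> 35 -> 18
Found: False
Comparisons: 4


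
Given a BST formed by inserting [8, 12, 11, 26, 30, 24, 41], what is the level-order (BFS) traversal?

Tree insertion order: [8, 12, 11, 26, 30, 24, 41]
Tree (level-order array): [8, None, 12, 11, 26, None, None, 24, 30, None, None, None, 41]
BFS from the root, enqueuing left then right child of each popped node:
  queue [8] -> pop 8, enqueue [12], visited so far: [8]
  queue [12] -> pop 12, enqueue [11, 26], visited so far: [8, 12]
  queue [11, 26] -> pop 11, enqueue [none], visited so far: [8, 12, 11]
  queue [26] -> pop 26, enqueue [24, 30], visited so far: [8, 12, 11, 26]
  queue [24, 30] -> pop 24, enqueue [none], visited so far: [8, 12, 11, 26, 24]
  queue [30] -> pop 30, enqueue [41], visited so far: [8, 12, 11, 26, 24, 30]
  queue [41] -> pop 41, enqueue [none], visited so far: [8, 12, 11, 26, 24, 30, 41]
Result: [8, 12, 11, 26, 24, 30, 41]


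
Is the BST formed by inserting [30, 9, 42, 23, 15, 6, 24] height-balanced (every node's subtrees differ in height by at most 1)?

Tree (level-order array): [30, 9, 42, 6, 23, None, None, None, None, 15, 24]
Definition: a tree is height-balanced if, at every node, |h(left) - h(right)| <= 1 (empty subtree has height -1).
Bottom-up per-node check:
  node 6: h_left=-1, h_right=-1, diff=0 [OK], height=0
  node 15: h_left=-1, h_right=-1, diff=0 [OK], height=0
  node 24: h_left=-1, h_right=-1, diff=0 [OK], height=0
  node 23: h_left=0, h_right=0, diff=0 [OK], height=1
  node 9: h_left=0, h_right=1, diff=1 [OK], height=2
  node 42: h_left=-1, h_right=-1, diff=0 [OK], height=0
  node 30: h_left=2, h_right=0, diff=2 [FAIL (|2-0|=2 > 1)], height=3
Node 30 violates the condition: |2 - 0| = 2 > 1.
Result: Not balanced


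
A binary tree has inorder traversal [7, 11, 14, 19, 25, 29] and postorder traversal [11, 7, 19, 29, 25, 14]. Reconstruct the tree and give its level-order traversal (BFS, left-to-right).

Inorder:   [7, 11, 14, 19, 25, 29]
Postorder: [11, 7, 19, 29, 25, 14]
Algorithm: postorder visits root last, so walk postorder right-to-left;
each value is the root of the current inorder slice — split it at that
value, recurse on the right subtree first, then the left.
Recursive splits:
  root=14; inorder splits into left=[7, 11], right=[19, 25, 29]
  root=25; inorder splits into left=[19], right=[29]
  root=29; inorder splits into left=[], right=[]
  root=19; inorder splits into left=[], right=[]
  root=7; inorder splits into left=[], right=[11]
  root=11; inorder splits into left=[], right=[]
Reconstructed level-order: [14, 7, 25, 11, 19, 29]


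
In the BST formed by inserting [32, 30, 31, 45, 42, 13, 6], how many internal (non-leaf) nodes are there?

Tree built from: [32, 30, 31, 45, 42, 13, 6]
Tree (level-order array): [32, 30, 45, 13, 31, 42, None, 6]
Rule: An internal node has at least one child.
Per-node child counts:
  node 32: 2 child(ren)
  node 30: 2 child(ren)
  node 13: 1 child(ren)
  node 6: 0 child(ren)
  node 31: 0 child(ren)
  node 45: 1 child(ren)
  node 42: 0 child(ren)
Matching nodes: [32, 30, 13, 45]
Count of internal (non-leaf) nodes: 4


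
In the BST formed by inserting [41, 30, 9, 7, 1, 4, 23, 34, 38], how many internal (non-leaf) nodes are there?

Tree built from: [41, 30, 9, 7, 1, 4, 23, 34, 38]
Tree (level-order array): [41, 30, None, 9, 34, 7, 23, None, 38, 1, None, None, None, None, None, None, 4]
Rule: An internal node has at least one child.
Per-node child counts:
  node 41: 1 child(ren)
  node 30: 2 child(ren)
  node 9: 2 child(ren)
  node 7: 1 child(ren)
  node 1: 1 child(ren)
  node 4: 0 child(ren)
  node 23: 0 child(ren)
  node 34: 1 child(ren)
  node 38: 0 child(ren)
Matching nodes: [41, 30, 9, 7, 1, 34]
Count of internal (non-leaf) nodes: 6


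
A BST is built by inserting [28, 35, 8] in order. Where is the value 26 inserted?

Starting tree (level order): [28, 8, 35]
Insertion path: 28 -> 8
Result: insert 26 as right child of 8
Final tree (level order): [28, 8, 35, None, 26]


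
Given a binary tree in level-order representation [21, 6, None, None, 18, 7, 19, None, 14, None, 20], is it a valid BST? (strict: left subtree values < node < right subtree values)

Level-order array: [21, 6, None, None, 18, 7, 19, None, 14, None, 20]
Validate using subtree bounds (lo, hi): at each node, require lo < value < hi,
then recurse left with hi=value and right with lo=value.
Preorder trace (stopping at first violation):
  at node 21 with bounds (-inf, +inf): OK
  at node 6 with bounds (-inf, 21): OK
  at node 18 with bounds (6, 21): OK
  at node 7 with bounds (6, 18): OK
  at node 14 with bounds (7, 18): OK
  at node 19 with bounds (18, 21): OK
  at node 20 with bounds (19, 21): OK
No violation found at any node.
Result: Valid BST


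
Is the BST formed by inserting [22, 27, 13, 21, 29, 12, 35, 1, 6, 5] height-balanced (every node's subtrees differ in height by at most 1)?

Tree (level-order array): [22, 13, 27, 12, 21, None, 29, 1, None, None, None, None, 35, None, 6, None, None, 5]
Definition: a tree is height-balanced if, at every node, |h(left) - h(right)| <= 1 (empty subtree has height -1).
Bottom-up per-node check:
  node 5: h_left=-1, h_right=-1, diff=0 [OK], height=0
  node 6: h_left=0, h_right=-1, diff=1 [OK], height=1
  node 1: h_left=-1, h_right=1, diff=2 [FAIL (|-1-1|=2 > 1)], height=2
  node 12: h_left=2, h_right=-1, diff=3 [FAIL (|2--1|=3 > 1)], height=3
  node 21: h_left=-1, h_right=-1, diff=0 [OK], height=0
  node 13: h_left=3, h_right=0, diff=3 [FAIL (|3-0|=3 > 1)], height=4
  node 35: h_left=-1, h_right=-1, diff=0 [OK], height=0
  node 29: h_left=-1, h_right=0, diff=1 [OK], height=1
  node 27: h_left=-1, h_right=1, diff=2 [FAIL (|-1-1|=2 > 1)], height=2
  node 22: h_left=4, h_right=2, diff=2 [FAIL (|4-2|=2 > 1)], height=5
Node 1 violates the condition: |-1 - 1| = 2 > 1.
Result: Not balanced


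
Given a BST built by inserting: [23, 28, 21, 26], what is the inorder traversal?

Tree insertion order: [23, 28, 21, 26]
Tree (level-order array): [23, 21, 28, None, None, 26]
Inorder traversal: [21, 23, 26, 28]


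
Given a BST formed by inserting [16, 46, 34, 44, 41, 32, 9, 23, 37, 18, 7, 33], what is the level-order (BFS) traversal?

Tree insertion order: [16, 46, 34, 44, 41, 32, 9, 23, 37, 18, 7, 33]
Tree (level-order array): [16, 9, 46, 7, None, 34, None, None, None, 32, 44, 23, 33, 41, None, 18, None, None, None, 37]
BFS from the root, enqueuing left then right child of each popped node:
  queue [16] -> pop 16, enqueue [9, 46], visited so far: [16]
  queue [9, 46] -> pop 9, enqueue [7], visited so far: [16, 9]
  queue [46, 7] -> pop 46, enqueue [34], visited so far: [16, 9, 46]
  queue [7, 34] -> pop 7, enqueue [none], visited so far: [16, 9, 46, 7]
  queue [34] -> pop 34, enqueue [32, 44], visited so far: [16, 9, 46, 7, 34]
  queue [32, 44] -> pop 32, enqueue [23, 33], visited so far: [16, 9, 46, 7, 34, 32]
  queue [44, 23, 33] -> pop 44, enqueue [41], visited so far: [16, 9, 46, 7, 34, 32, 44]
  queue [23, 33, 41] -> pop 23, enqueue [18], visited so far: [16, 9, 46, 7, 34, 32, 44, 23]
  queue [33, 41, 18] -> pop 33, enqueue [none], visited so far: [16, 9, 46, 7, 34, 32, 44, 23, 33]
  queue [41, 18] -> pop 41, enqueue [37], visited so far: [16, 9, 46, 7, 34, 32, 44, 23, 33, 41]
  queue [18, 37] -> pop 18, enqueue [none], visited so far: [16, 9, 46, 7, 34, 32, 44, 23, 33, 41, 18]
  queue [37] -> pop 37, enqueue [none], visited so far: [16, 9, 46, 7, 34, 32, 44, 23, 33, 41, 18, 37]
Result: [16, 9, 46, 7, 34, 32, 44, 23, 33, 41, 18, 37]


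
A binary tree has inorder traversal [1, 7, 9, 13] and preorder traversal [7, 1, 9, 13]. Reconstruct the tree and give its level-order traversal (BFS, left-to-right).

Inorder:  [1, 7, 9, 13]
Preorder: [7, 1, 9, 13]
Algorithm: preorder visits root first, so consume preorder in order;
for each root, split the current inorder slice at that value into
left-subtree inorder and right-subtree inorder, then recurse.
Recursive splits:
  root=7; inorder splits into left=[1], right=[9, 13]
  root=1; inorder splits into left=[], right=[]
  root=9; inorder splits into left=[], right=[13]
  root=13; inorder splits into left=[], right=[]
Reconstructed level-order: [7, 1, 9, 13]


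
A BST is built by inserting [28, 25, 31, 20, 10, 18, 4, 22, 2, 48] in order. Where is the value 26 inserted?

Starting tree (level order): [28, 25, 31, 20, None, None, 48, 10, 22, None, None, 4, 18, None, None, 2]
Insertion path: 28 -> 25
Result: insert 26 as right child of 25
Final tree (level order): [28, 25, 31, 20, 26, None, 48, 10, 22, None, None, None, None, 4, 18, None, None, 2]


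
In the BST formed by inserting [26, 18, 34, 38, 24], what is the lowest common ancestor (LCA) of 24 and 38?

Tree insertion order: [26, 18, 34, 38, 24]
Tree (level-order array): [26, 18, 34, None, 24, None, 38]
In a BST, the LCA of p=24, q=38 is the first node v on the
root-to-leaf path with p <= v <= q (go left if both < v, right if both > v).
Walk from root:
  at 26: 24 <= 26 <= 38, this is the LCA
LCA = 26


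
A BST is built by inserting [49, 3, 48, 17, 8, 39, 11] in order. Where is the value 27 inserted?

Starting tree (level order): [49, 3, None, None, 48, 17, None, 8, 39, None, 11]
Insertion path: 49 -> 3 -> 48 -> 17 -> 39
Result: insert 27 as left child of 39
Final tree (level order): [49, 3, None, None, 48, 17, None, 8, 39, None, 11, 27]


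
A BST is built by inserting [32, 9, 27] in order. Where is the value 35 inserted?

Starting tree (level order): [32, 9, None, None, 27]
Insertion path: 32
Result: insert 35 as right child of 32
Final tree (level order): [32, 9, 35, None, 27]


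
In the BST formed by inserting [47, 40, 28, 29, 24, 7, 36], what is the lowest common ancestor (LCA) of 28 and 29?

Tree insertion order: [47, 40, 28, 29, 24, 7, 36]
Tree (level-order array): [47, 40, None, 28, None, 24, 29, 7, None, None, 36]
In a BST, the LCA of p=28, q=29 is the first node v on the
root-to-leaf path with p <= v <= q (go left if both < v, right if both > v).
Walk from root:
  at 47: both 28 and 29 < 47, go left
  at 40: both 28 and 29 < 40, go left
  at 28: 28 <= 28 <= 29, this is the LCA
LCA = 28


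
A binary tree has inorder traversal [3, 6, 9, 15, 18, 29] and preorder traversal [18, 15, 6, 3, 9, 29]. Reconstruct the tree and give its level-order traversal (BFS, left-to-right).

Inorder:  [3, 6, 9, 15, 18, 29]
Preorder: [18, 15, 6, 3, 9, 29]
Algorithm: preorder visits root first, so consume preorder in order;
for each root, split the current inorder slice at that value into
left-subtree inorder and right-subtree inorder, then recurse.
Recursive splits:
  root=18; inorder splits into left=[3, 6, 9, 15], right=[29]
  root=15; inorder splits into left=[3, 6, 9], right=[]
  root=6; inorder splits into left=[3], right=[9]
  root=3; inorder splits into left=[], right=[]
  root=9; inorder splits into left=[], right=[]
  root=29; inorder splits into left=[], right=[]
Reconstructed level-order: [18, 15, 29, 6, 3, 9]


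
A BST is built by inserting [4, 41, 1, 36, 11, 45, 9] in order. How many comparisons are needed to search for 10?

Search path for 10: 4 -> 41 -> 36 -> 11 -> 9
Found: False
Comparisons: 5


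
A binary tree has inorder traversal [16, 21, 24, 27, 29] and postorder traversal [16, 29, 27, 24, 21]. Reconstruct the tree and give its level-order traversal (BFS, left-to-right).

Inorder:   [16, 21, 24, 27, 29]
Postorder: [16, 29, 27, 24, 21]
Algorithm: postorder visits root last, so walk postorder right-to-left;
each value is the root of the current inorder slice — split it at that
value, recurse on the right subtree first, then the left.
Recursive splits:
  root=21; inorder splits into left=[16], right=[24, 27, 29]
  root=24; inorder splits into left=[], right=[27, 29]
  root=27; inorder splits into left=[], right=[29]
  root=29; inorder splits into left=[], right=[]
  root=16; inorder splits into left=[], right=[]
Reconstructed level-order: [21, 16, 24, 27, 29]


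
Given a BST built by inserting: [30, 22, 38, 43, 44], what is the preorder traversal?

Tree insertion order: [30, 22, 38, 43, 44]
Tree (level-order array): [30, 22, 38, None, None, None, 43, None, 44]
Preorder traversal: [30, 22, 38, 43, 44]


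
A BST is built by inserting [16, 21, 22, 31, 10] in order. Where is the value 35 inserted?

Starting tree (level order): [16, 10, 21, None, None, None, 22, None, 31]
Insertion path: 16 -> 21 -> 22 -> 31
Result: insert 35 as right child of 31
Final tree (level order): [16, 10, 21, None, None, None, 22, None, 31, None, 35]


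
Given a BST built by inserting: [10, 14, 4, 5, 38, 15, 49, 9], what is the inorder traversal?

Tree insertion order: [10, 14, 4, 5, 38, 15, 49, 9]
Tree (level-order array): [10, 4, 14, None, 5, None, 38, None, 9, 15, 49]
Inorder traversal: [4, 5, 9, 10, 14, 15, 38, 49]


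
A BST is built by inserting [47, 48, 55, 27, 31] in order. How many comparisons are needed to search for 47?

Search path for 47: 47
Found: True
Comparisons: 1


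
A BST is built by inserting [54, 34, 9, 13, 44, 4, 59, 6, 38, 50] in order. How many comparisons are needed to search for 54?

Search path for 54: 54
Found: True
Comparisons: 1


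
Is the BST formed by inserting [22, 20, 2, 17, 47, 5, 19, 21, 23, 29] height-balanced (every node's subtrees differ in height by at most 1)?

Tree (level-order array): [22, 20, 47, 2, 21, 23, None, None, 17, None, None, None, 29, 5, 19]
Definition: a tree is height-balanced if, at every node, |h(left) - h(right)| <= 1 (empty subtree has height -1).
Bottom-up per-node check:
  node 5: h_left=-1, h_right=-1, diff=0 [OK], height=0
  node 19: h_left=-1, h_right=-1, diff=0 [OK], height=0
  node 17: h_left=0, h_right=0, diff=0 [OK], height=1
  node 2: h_left=-1, h_right=1, diff=2 [FAIL (|-1-1|=2 > 1)], height=2
  node 21: h_left=-1, h_right=-1, diff=0 [OK], height=0
  node 20: h_left=2, h_right=0, diff=2 [FAIL (|2-0|=2 > 1)], height=3
  node 29: h_left=-1, h_right=-1, diff=0 [OK], height=0
  node 23: h_left=-1, h_right=0, diff=1 [OK], height=1
  node 47: h_left=1, h_right=-1, diff=2 [FAIL (|1--1|=2 > 1)], height=2
  node 22: h_left=3, h_right=2, diff=1 [OK], height=4
Node 2 violates the condition: |-1 - 1| = 2 > 1.
Result: Not balanced


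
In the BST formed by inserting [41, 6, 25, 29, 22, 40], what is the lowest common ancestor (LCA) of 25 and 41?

Tree insertion order: [41, 6, 25, 29, 22, 40]
Tree (level-order array): [41, 6, None, None, 25, 22, 29, None, None, None, 40]
In a BST, the LCA of p=25, q=41 is the first node v on the
root-to-leaf path with p <= v <= q (go left if both < v, right if both > v).
Walk from root:
  at 41: 25 <= 41 <= 41, this is the LCA
LCA = 41


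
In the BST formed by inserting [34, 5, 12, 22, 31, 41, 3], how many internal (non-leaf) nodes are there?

Tree built from: [34, 5, 12, 22, 31, 41, 3]
Tree (level-order array): [34, 5, 41, 3, 12, None, None, None, None, None, 22, None, 31]
Rule: An internal node has at least one child.
Per-node child counts:
  node 34: 2 child(ren)
  node 5: 2 child(ren)
  node 3: 0 child(ren)
  node 12: 1 child(ren)
  node 22: 1 child(ren)
  node 31: 0 child(ren)
  node 41: 0 child(ren)
Matching nodes: [34, 5, 12, 22]
Count of internal (non-leaf) nodes: 4


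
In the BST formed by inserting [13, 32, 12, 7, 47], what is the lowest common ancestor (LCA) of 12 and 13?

Tree insertion order: [13, 32, 12, 7, 47]
Tree (level-order array): [13, 12, 32, 7, None, None, 47]
In a BST, the LCA of p=12, q=13 is the first node v on the
root-to-leaf path with p <= v <= q (go left if both < v, right if both > v).
Walk from root:
  at 13: 12 <= 13 <= 13, this is the LCA
LCA = 13


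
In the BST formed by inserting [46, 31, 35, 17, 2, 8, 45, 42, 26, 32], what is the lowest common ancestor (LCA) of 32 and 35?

Tree insertion order: [46, 31, 35, 17, 2, 8, 45, 42, 26, 32]
Tree (level-order array): [46, 31, None, 17, 35, 2, 26, 32, 45, None, 8, None, None, None, None, 42]
In a BST, the LCA of p=32, q=35 is the first node v on the
root-to-leaf path with p <= v <= q (go left if both < v, right if both > v).
Walk from root:
  at 46: both 32 and 35 < 46, go left
  at 31: both 32 and 35 > 31, go right
  at 35: 32 <= 35 <= 35, this is the LCA
LCA = 35


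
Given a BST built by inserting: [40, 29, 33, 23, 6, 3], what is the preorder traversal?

Tree insertion order: [40, 29, 33, 23, 6, 3]
Tree (level-order array): [40, 29, None, 23, 33, 6, None, None, None, 3]
Preorder traversal: [40, 29, 23, 6, 3, 33]


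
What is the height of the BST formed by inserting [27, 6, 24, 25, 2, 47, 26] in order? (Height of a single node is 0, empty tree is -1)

Insertion order: [27, 6, 24, 25, 2, 47, 26]
Tree (level-order array): [27, 6, 47, 2, 24, None, None, None, None, None, 25, None, 26]
Compute height bottom-up (empty subtree = -1):
  height(2) = 1 + max(-1, -1) = 0
  height(26) = 1 + max(-1, -1) = 0
  height(25) = 1 + max(-1, 0) = 1
  height(24) = 1 + max(-1, 1) = 2
  height(6) = 1 + max(0, 2) = 3
  height(47) = 1 + max(-1, -1) = 0
  height(27) = 1 + max(3, 0) = 4
Height = 4


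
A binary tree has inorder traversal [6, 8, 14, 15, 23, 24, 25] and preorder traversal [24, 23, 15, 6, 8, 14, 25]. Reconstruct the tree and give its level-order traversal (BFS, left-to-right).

Inorder:  [6, 8, 14, 15, 23, 24, 25]
Preorder: [24, 23, 15, 6, 8, 14, 25]
Algorithm: preorder visits root first, so consume preorder in order;
for each root, split the current inorder slice at that value into
left-subtree inorder and right-subtree inorder, then recurse.
Recursive splits:
  root=24; inorder splits into left=[6, 8, 14, 15, 23], right=[25]
  root=23; inorder splits into left=[6, 8, 14, 15], right=[]
  root=15; inorder splits into left=[6, 8, 14], right=[]
  root=6; inorder splits into left=[], right=[8, 14]
  root=8; inorder splits into left=[], right=[14]
  root=14; inorder splits into left=[], right=[]
  root=25; inorder splits into left=[], right=[]
Reconstructed level-order: [24, 23, 25, 15, 6, 8, 14]


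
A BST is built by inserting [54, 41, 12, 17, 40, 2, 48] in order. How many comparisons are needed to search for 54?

Search path for 54: 54
Found: True
Comparisons: 1


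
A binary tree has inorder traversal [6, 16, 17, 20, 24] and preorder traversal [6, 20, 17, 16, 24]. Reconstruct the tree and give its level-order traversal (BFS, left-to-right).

Inorder:  [6, 16, 17, 20, 24]
Preorder: [6, 20, 17, 16, 24]
Algorithm: preorder visits root first, so consume preorder in order;
for each root, split the current inorder slice at that value into
left-subtree inorder and right-subtree inorder, then recurse.
Recursive splits:
  root=6; inorder splits into left=[], right=[16, 17, 20, 24]
  root=20; inorder splits into left=[16, 17], right=[24]
  root=17; inorder splits into left=[16], right=[]
  root=16; inorder splits into left=[], right=[]
  root=24; inorder splits into left=[], right=[]
Reconstructed level-order: [6, 20, 17, 24, 16]


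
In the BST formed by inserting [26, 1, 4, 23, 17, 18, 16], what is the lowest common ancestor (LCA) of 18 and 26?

Tree insertion order: [26, 1, 4, 23, 17, 18, 16]
Tree (level-order array): [26, 1, None, None, 4, None, 23, 17, None, 16, 18]
In a BST, the LCA of p=18, q=26 is the first node v on the
root-to-leaf path with p <= v <= q (go left if both < v, right if both > v).
Walk from root:
  at 26: 18 <= 26 <= 26, this is the LCA
LCA = 26


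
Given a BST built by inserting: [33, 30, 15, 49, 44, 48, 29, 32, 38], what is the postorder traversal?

Tree insertion order: [33, 30, 15, 49, 44, 48, 29, 32, 38]
Tree (level-order array): [33, 30, 49, 15, 32, 44, None, None, 29, None, None, 38, 48]
Postorder traversal: [29, 15, 32, 30, 38, 48, 44, 49, 33]


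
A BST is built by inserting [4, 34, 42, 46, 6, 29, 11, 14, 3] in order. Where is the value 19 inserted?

Starting tree (level order): [4, 3, 34, None, None, 6, 42, None, 29, None, 46, 11, None, None, None, None, 14]
Insertion path: 4 -> 34 -> 6 -> 29 -> 11 -> 14
Result: insert 19 as right child of 14
Final tree (level order): [4, 3, 34, None, None, 6, 42, None, 29, None, 46, 11, None, None, None, None, 14, None, 19]


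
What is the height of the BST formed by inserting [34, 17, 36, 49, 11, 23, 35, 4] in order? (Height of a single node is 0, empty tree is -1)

Insertion order: [34, 17, 36, 49, 11, 23, 35, 4]
Tree (level-order array): [34, 17, 36, 11, 23, 35, 49, 4]
Compute height bottom-up (empty subtree = -1):
  height(4) = 1 + max(-1, -1) = 0
  height(11) = 1 + max(0, -1) = 1
  height(23) = 1 + max(-1, -1) = 0
  height(17) = 1 + max(1, 0) = 2
  height(35) = 1 + max(-1, -1) = 0
  height(49) = 1 + max(-1, -1) = 0
  height(36) = 1 + max(0, 0) = 1
  height(34) = 1 + max(2, 1) = 3
Height = 3


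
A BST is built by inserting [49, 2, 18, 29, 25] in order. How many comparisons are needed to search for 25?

Search path for 25: 49 -> 2 -> 18 -> 29 -> 25
Found: True
Comparisons: 5


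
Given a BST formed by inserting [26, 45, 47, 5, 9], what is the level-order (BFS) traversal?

Tree insertion order: [26, 45, 47, 5, 9]
Tree (level-order array): [26, 5, 45, None, 9, None, 47]
BFS from the root, enqueuing left then right child of each popped node:
  queue [26] -> pop 26, enqueue [5, 45], visited so far: [26]
  queue [5, 45] -> pop 5, enqueue [9], visited so far: [26, 5]
  queue [45, 9] -> pop 45, enqueue [47], visited so far: [26, 5, 45]
  queue [9, 47] -> pop 9, enqueue [none], visited so far: [26, 5, 45, 9]
  queue [47] -> pop 47, enqueue [none], visited so far: [26, 5, 45, 9, 47]
Result: [26, 5, 45, 9, 47]


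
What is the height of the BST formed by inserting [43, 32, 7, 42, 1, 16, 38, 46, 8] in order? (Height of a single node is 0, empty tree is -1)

Insertion order: [43, 32, 7, 42, 1, 16, 38, 46, 8]
Tree (level-order array): [43, 32, 46, 7, 42, None, None, 1, 16, 38, None, None, None, 8]
Compute height bottom-up (empty subtree = -1):
  height(1) = 1 + max(-1, -1) = 0
  height(8) = 1 + max(-1, -1) = 0
  height(16) = 1 + max(0, -1) = 1
  height(7) = 1 + max(0, 1) = 2
  height(38) = 1 + max(-1, -1) = 0
  height(42) = 1 + max(0, -1) = 1
  height(32) = 1 + max(2, 1) = 3
  height(46) = 1 + max(-1, -1) = 0
  height(43) = 1 + max(3, 0) = 4
Height = 4


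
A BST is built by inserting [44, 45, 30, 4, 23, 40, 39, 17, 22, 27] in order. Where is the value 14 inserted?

Starting tree (level order): [44, 30, 45, 4, 40, None, None, None, 23, 39, None, 17, 27, None, None, None, 22]
Insertion path: 44 -> 30 -> 4 -> 23 -> 17
Result: insert 14 as left child of 17
Final tree (level order): [44, 30, 45, 4, 40, None, None, None, 23, 39, None, 17, 27, None, None, 14, 22]


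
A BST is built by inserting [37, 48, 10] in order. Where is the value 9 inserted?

Starting tree (level order): [37, 10, 48]
Insertion path: 37 -> 10
Result: insert 9 as left child of 10
Final tree (level order): [37, 10, 48, 9]


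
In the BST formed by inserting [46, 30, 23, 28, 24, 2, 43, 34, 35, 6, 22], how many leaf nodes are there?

Tree built from: [46, 30, 23, 28, 24, 2, 43, 34, 35, 6, 22]
Tree (level-order array): [46, 30, None, 23, 43, 2, 28, 34, None, None, 6, 24, None, None, 35, None, 22]
Rule: A leaf has 0 children.
Per-node child counts:
  node 46: 1 child(ren)
  node 30: 2 child(ren)
  node 23: 2 child(ren)
  node 2: 1 child(ren)
  node 6: 1 child(ren)
  node 22: 0 child(ren)
  node 28: 1 child(ren)
  node 24: 0 child(ren)
  node 43: 1 child(ren)
  node 34: 1 child(ren)
  node 35: 0 child(ren)
Matching nodes: [22, 24, 35]
Count of leaf nodes: 3


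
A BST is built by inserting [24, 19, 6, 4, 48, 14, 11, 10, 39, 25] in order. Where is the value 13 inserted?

Starting tree (level order): [24, 19, 48, 6, None, 39, None, 4, 14, 25, None, None, None, 11, None, None, None, 10]
Insertion path: 24 -> 19 -> 6 -> 14 -> 11
Result: insert 13 as right child of 11
Final tree (level order): [24, 19, 48, 6, None, 39, None, 4, 14, 25, None, None, None, 11, None, None, None, 10, 13]


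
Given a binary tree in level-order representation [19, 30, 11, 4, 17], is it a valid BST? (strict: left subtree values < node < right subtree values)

Level-order array: [19, 30, 11, 4, 17]
Validate using subtree bounds (lo, hi): at each node, require lo < value < hi,
then recurse left with hi=value and right with lo=value.
Preorder trace (stopping at first violation):
  at node 19 with bounds (-inf, +inf): OK
  at node 30 with bounds (-inf, 19): VIOLATION
Node 30 violates its bound: not (-inf < 30 < 19).
Result: Not a valid BST


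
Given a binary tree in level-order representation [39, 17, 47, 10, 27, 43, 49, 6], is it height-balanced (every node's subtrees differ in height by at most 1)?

Tree (level-order array): [39, 17, 47, 10, 27, 43, 49, 6]
Definition: a tree is height-balanced if, at every node, |h(left) - h(right)| <= 1 (empty subtree has height -1).
Bottom-up per-node check:
  node 6: h_left=-1, h_right=-1, diff=0 [OK], height=0
  node 10: h_left=0, h_right=-1, diff=1 [OK], height=1
  node 27: h_left=-1, h_right=-1, diff=0 [OK], height=0
  node 17: h_left=1, h_right=0, diff=1 [OK], height=2
  node 43: h_left=-1, h_right=-1, diff=0 [OK], height=0
  node 49: h_left=-1, h_right=-1, diff=0 [OK], height=0
  node 47: h_left=0, h_right=0, diff=0 [OK], height=1
  node 39: h_left=2, h_right=1, diff=1 [OK], height=3
All nodes satisfy the balance condition.
Result: Balanced


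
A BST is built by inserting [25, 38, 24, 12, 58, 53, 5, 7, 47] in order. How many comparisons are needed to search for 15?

Search path for 15: 25 -> 24 -> 12
Found: False
Comparisons: 3


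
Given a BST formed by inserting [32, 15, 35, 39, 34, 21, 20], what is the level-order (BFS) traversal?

Tree insertion order: [32, 15, 35, 39, 34, 21, 20]
Tree (level-order array): [32, 15, 35, None, 21, 34, 39, 20]
BFS from the root, enqueuing left then right child of each popped node:
  queue [32] -> pop 32, enqueue [15, 35], visited so far: [32]
  queue [15, 35] -> pop 15, enqueue [21], visited so far: [32, 15]
  queue [35, 21] -> pop 35, enqueue [34, 39], visited so far: [32, 15, 35]
  queue [21, 34, 39] -> pop 21, enqueue [20], visited so far: [32, 15, 35, 21]
  queue [34, 39, 20] -> pop 34, enqueue [none], visited so far: [32, 15, 35, 21, 34]
  queue [39, 20] -> pop 39, enqueue [none], visited so far: [32, 15, 35, 21, 34, 39]
  queue [20] -> pop 20, enqueue [none], visited so far: [32, 15, 35, 21, 34, 39, 20]
Result: [32, 15, 35, 21, 34, 39, 20]


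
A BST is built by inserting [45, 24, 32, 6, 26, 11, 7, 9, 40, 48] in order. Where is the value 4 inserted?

Starting tree (level order): [45, 24, 48, 6, 32, None, None, None, 11, 26, 40, 7, None, None, None, None, None, None, 9]
Insertion path: 45 -> 24 -> 6
Result: insert 4 as left child of 6
Final tree (level order): [45, 24, 48, 6, 32, None, None, 4, 11, 26, 40, None, None, 7, None, None, None, None, None, None, 9]


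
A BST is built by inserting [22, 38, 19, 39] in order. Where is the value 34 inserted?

Starting tree (level order): [22, 19, 38, None, None, None, 39]
Insertion path: 22 -> 38
Result: insert 34 as left child of 38
Final tree (level order): [22, 19, 38, None, None, 34, 39]


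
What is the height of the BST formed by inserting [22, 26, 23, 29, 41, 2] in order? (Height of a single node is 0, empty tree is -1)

Insertion order: [22, 26, 23, 29, 41, 2]
Tree (level-order array): [22, 2, 26, None, None, 23, 29, None, None, None, 41]
Compute height bottom-up (empty subtree = -1):
  height(2) = 1 + max(-1, -1) = 0
  height(23) = 1 + max(-1, -1) = 0
  height(41) = 1 + max(-1, -1) = 0
  height(29) = 1 + max(-1, 0) = 1
  height(26) = 1 + max(0, 1) = 2
  height(22) = 1 + max(0, 2) = 3
Height = 3


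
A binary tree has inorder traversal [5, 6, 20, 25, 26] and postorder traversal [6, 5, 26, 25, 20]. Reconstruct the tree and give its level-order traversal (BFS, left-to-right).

Inorder:   [5, 6, 20, 25, 26]
Postorder: [6, 5, 26, 25, 20]
Algorithm: postorder visits root last, so walk postorder right-to-left;
each value is the root of the current inorder slice — split it at that
value, recurse on the right subtree first, then the left.
Recursive splits:
  root=20; inorder splits into left=[5, 6], right=[25, 26]
  root=25; inorder splits into left=[], right=[26]
  root=26; inorder splits into left=[], right=[]
  root=5; inorder splits into left=[], right=[6]
  root=6; inorder splits into left=[], right=[]
Reconstructed level-order: [20, 5, 25, 6, 26]


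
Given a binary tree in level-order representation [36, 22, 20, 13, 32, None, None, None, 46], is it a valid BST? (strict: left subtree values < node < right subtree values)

Level-order array: [36, 22, 20, 13, 32, None, None, None, 46]
Validate using subtree bounds (lo, hi): at each node, require lo < value < hi,
then recurse left with hi=value and right with lo=value.
Preorder trace (stopping at first violation):
  at node 36 with bounds (-inf, +inf): OK
  at node 22 with bounds (-inf, 36): OK
  at node 13 with bounds (-inf, 22): OK
  at node 46 with bounds (13, 22): VIOLATION
Node 46 violates its bound: not (13 < 46 < 22).
Result: Not a valid BST


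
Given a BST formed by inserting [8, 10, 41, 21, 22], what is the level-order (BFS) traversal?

Tree insertion order: [8, 10, 41, 21, 22]
Tree (level-order array): [8, None, 10, None, 41, 21, None, None, 22]
BFS from the root, enqueuing left then right child of each popped node:
  queue [8] -> pop 8, enqueue [10], visited so far: [8]
  queue [10] -> pop 10, enqueue [41], visited so far: [8, 10]
  queue [41] -> pop 41, enqueue [21], visited so far: [8, 10, 41]
  queue [21] -> pop 21, enqueue [22], visited so far: [8, 10, 41, 21]
  queue [22] -> pop 22, enqueue [none], visited so far: [8, 10, 41, 21, 22]
Result: [8, 10, 41, 21, 22]


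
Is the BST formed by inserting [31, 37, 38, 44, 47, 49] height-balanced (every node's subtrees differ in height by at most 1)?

Tree (level-order array): [31, None, 37, None, 38, None, 44, None, 47, None, 49]
Definition: a tree is height-balanced if, at every node, |h(left) - h(right)| <= 1 (empty subtree has height -1).
Bottom-up per-node check:
  node 49: h_left=-1, h_right=-1, diff=0 [OK], height=0
  node 47: h_left=-1, h_right=0, diff=1 [OK], height=1
  node 44: h_left=-1, h_right=1, diff=2 [FAIL (|-1-1|=2 > 1)], height=2
  node 38: h_left=-1, h_right=2, diff=3 [FAIL (|-1-2|=3 > 1)], height=3
  node 37: h_left=-1, h_right=3, diff=4 [FAIL (|-1-3|=4 > 1)], height=4
  node 31: h_left=-1, h_right=4, diff=5 [FAIL (|-1-4|=5 > 1)], height=5
Node 44 violates the condition: |-1 - 1| = 2 > 1.
Result: Not balanced


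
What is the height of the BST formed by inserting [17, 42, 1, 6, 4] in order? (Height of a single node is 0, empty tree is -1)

Insertion order: [17, 42, 1, 6, 4]
Tree (level-order array): [17, 1, 42, None, 6, None, None, 4]
Compute height bottom-up (empty subtree = -1):
  height(4) = 1 + max(-1, -1) = 0
  height(6) = 1 + max(0, -1) = 1
  height(1) = 1 + max(-1, 1) = 2
  height(42) = 1 + max(-1, -1) = 0
  height(17) = 1 + max(2, 0) = 3
Height = 3
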